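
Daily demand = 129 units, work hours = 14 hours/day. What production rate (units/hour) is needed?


Formula: Production Rate = Daily Demand / Available Hours
Rate = 129 units/day / 14 hours/day
Rate = 9.2 units/hour

9.2 units/hour


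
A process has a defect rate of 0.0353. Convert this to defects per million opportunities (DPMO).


DPMO = defect_rate * 1000000 = 0.0353 * 1000000

35300


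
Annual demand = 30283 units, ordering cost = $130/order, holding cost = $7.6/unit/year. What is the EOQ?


Formula: EOQ = sqrt(2 * D * S / H)
Numerator: 2 * 30283 * 130 = 7873580
2DS/H = 7873580 / 7.6 = 1035997.4
EOQ = sqrt(1035997.4) = 1017.8 units

1017.8 units


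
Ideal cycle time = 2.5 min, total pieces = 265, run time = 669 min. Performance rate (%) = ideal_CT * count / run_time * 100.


Formula: Performance = (Ideal CT * Total Count) / Run Time * 100
Ideal output time = 2.5 * 265 = 662.5 min
Performance = 662.5 / 669 * 100 = 99.0%

99.0%


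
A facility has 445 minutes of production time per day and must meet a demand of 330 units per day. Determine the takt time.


Formula: Takt Time = Available Production Time / Customer Demand
Takt = 445 min/day / 330 units/day
Takt = 1.35 min/unit

1.35 min/unit


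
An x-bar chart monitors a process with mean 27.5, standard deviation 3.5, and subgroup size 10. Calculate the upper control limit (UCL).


UCL = 27.5 + 3 * 3.5 / sqrt(10)

30.82


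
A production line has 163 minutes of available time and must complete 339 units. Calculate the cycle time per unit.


Formula: CT = Available Time / Number of Units
CT = 163 min / 339 units
CT = 0.48 min/unit

0.48 min/unit


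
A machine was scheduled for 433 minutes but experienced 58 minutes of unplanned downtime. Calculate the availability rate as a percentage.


Formula: Availability = (Planned Time - Downtime) / Planned Time * 100
Uptime = 433 - 58 = 375 min
Availability = 375 / 433 * 100 = 86.6%

86.6%


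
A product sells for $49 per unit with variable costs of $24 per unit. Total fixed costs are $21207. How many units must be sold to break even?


Formula: BEQ = Fixed Costs / (Price - Variable Cost)
Contribution margin = $49 - $24 = $25/unit
BEQ = ceil($21207 / $25/unit) = ceil(848.28) = 849 units

849 units


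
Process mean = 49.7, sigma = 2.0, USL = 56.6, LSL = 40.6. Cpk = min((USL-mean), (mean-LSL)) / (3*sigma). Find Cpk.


Cpu = (56.6 - 49.7) / (3 * 2.0) = 1.15
Cpl = (49.7 - 40.6) / (3 * 2.0) = 1.52
Cpk = min(1.15, 1.52) = 1.15

1.15


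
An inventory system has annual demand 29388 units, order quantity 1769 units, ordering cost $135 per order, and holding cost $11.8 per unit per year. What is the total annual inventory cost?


TC = 29388/1769 * 135 + 1769/2 * 11.8

$12679.82


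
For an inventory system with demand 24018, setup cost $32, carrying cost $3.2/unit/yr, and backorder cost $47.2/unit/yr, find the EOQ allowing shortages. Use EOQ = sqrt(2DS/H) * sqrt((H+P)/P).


Formula: EOQ* = sqrt(2DS/H) * sqrt((H+P)/P)
Base EOQ = sqrt(2*24018*32/3.2) = 693.08 units
Correction = sqrt((3.2+47.2)/47.2) = 1.03334
EOQ* = 693.08 * 1.03334 = 716.2 units

716.2 units


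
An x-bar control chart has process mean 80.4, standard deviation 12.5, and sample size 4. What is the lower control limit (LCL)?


LCL = 80.4 - 3 * 12.5 / sqrt(4)

61.65


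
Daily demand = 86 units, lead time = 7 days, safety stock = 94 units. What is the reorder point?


Formula: ROP = (Daily Demand * Lead Time) + Safety Stock
Demand during lead time = 86 * 7 = 602 units
ROP = 602 + 94 = 696 units

696 units


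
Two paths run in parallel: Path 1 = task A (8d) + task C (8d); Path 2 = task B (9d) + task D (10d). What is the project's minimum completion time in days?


Path 1 = 8 + 8 = 16 days
Path 2 = 9 + 10 = 19 days
Duration = max(16, 19) = 19 days

19 days


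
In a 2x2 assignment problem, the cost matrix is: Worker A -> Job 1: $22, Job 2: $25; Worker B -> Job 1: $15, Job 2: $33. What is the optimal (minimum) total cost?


Option 1: A->1 + B->2 = $22 + $33 = $55
Option 2: A->2 + B->1 = $25 + $15 = $40
Min cost = min($55, $40) = $40

$40


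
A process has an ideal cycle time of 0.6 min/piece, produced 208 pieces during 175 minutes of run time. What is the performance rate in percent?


Formula: Performance = (Ideal CT * Total Count) / Run Time * 100
Ideal output time = 0.6 * 208 = 124.8 min
Performance = 124.8 / 175 * 100 = 71.3%

71.3%


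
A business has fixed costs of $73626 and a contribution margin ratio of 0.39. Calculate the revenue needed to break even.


Formula: BER = Fixed Costs / Contribution Margin Ratio
BER = $73626 / 0.39
BER = $188784.62 (to the nearest cent)

$188784.62


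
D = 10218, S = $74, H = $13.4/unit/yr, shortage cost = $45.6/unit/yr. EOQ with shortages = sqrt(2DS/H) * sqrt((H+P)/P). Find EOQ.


Formula: EOQ* = sqrt(2DS/H) * sqrt((H+P)/P)
Base EOQ = sqrt(2*10218*74/13.4) = 335.94 units
Correction = sqrt((13.4+45.6)/45.6) = 1.13748
EOQ* = 335.94 * 1.13748 = 382.1 units

382.1 units


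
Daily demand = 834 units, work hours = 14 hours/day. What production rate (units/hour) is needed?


Formula: Production Rate = Daily Demand / Available Hours
Rate = 834 units/day / 14 hours/day
Rate = 59.6 units/hour

59.6 units/hour


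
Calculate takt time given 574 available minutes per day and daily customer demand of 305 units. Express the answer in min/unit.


Formula: Takt Time = Available Production Time / Customer Demand
Takt = 574 min/day / 305 units/day
Takt = 1.88 min/unit

1.88 min/unit


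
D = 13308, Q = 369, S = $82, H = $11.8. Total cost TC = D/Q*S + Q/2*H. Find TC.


TC = 13308/369 * 82 + 369/2 * 11.8

$5134.43


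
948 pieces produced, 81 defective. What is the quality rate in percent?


Formula: Quality Rate = Good Pieces / Total Pieces * 100
Good pieces = 948 - 81 = 867
QR = 867 / 948 * 100 = 91.5%

91.5%


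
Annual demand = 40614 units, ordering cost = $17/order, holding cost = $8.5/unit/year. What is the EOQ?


Formula: EOQ = sqrt(2 * D * S / H)
Numerator: 2 * 40614 * 17 = 1380876
2DS/H = 1380876 / 8.5 = 162456.0
EOQ = sqrt(162456.0) = 403.1 units

403.1 units


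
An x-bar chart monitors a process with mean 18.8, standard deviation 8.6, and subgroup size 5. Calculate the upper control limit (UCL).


UCL = 18.8 + 3 * 8.6 / sqrt(5)

30.34


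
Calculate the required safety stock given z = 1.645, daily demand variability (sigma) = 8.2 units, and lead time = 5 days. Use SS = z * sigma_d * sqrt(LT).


Formula: SS = z * sigma_d * sqrt(LT)
sqrt(LT) = sqrt(5) = 2.2361
SS = 1.645 * 8.2 * 2.2361
SS = 30.2 units

30.2 units


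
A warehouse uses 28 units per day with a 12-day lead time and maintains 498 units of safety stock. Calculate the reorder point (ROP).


Formula: ROP = (Daily Demand * Lead Time) + Safety Stock
Demand during lead time = 28 * 12 = 336 units
ROP = 336 + 498 = 834 units

834 units


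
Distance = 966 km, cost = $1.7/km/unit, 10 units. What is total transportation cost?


TC = dist * cost * units = 966 * 1.7 * 10 = $16422.00

$16422.00


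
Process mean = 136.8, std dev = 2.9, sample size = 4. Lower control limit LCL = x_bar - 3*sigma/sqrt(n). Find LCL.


LCL = 136.8 - 3 * 2.9 / sqrt(4)

132.45


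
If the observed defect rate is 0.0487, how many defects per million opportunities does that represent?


DPMO = defect_rate * 1000000 = 0.0487 * 1000000

48700


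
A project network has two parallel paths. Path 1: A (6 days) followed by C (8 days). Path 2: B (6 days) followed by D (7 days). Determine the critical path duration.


Path 1 = 6 + 8 = 14 days
Path 2 = 6 + 7 = 13 days
Duration = max(14, 13) = 14 days

14 days


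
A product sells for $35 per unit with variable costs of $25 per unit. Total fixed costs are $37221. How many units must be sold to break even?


Formula: BEQ = Fixed Costs / (Price - Variable Cost)
Contribution margin = $35 - $25 = $10/unit
BEQ = ceil($37221 / $10/unit) = ceil(3722.1) = 3723 units

3723 units


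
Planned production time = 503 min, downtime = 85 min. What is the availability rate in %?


Formula: Availability = (Planned Time - Downtime) / Planned Time * 100
Uptime = 503 - 85 = 418 min
Availability = 418 / 503 * 100 = 83.1%

83.1%


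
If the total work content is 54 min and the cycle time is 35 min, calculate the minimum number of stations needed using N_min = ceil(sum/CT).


Formula: N_min = ceil(Sum of Task Times / Cycle Time)
N_min = ceil(54 min / 35 min) = ceil(1.5429)
N_min = 2 stations

2


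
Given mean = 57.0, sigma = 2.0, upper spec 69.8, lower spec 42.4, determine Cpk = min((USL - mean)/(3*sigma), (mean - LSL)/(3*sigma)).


Cpu = (69.8 - 57.0) / (3 * 2.0) = 2.13
Cpl = (57.0 - 42.4) / (3 * 2.0) = 2.43
Cpk = min(2.13, 2.43) = 2.13

2.13


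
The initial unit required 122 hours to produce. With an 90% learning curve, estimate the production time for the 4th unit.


Formula: T_n = T_1 * (learning_rate)^(log2(n)) where learning_rate = rate/100
Doublings = log2(4) = 2
T_n = 122 * 0.9^2
T_n = 122 * 0.81 = 98.8 hours

98.8 hours


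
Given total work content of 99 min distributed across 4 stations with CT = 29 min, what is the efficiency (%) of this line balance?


Formula: Efficiency = Sum of Task Times / (N_stations * CT) * 100
Total station capacity = 4 stations * 29 min = 116 min
Efficiency = 99 / 116 * 100 = 85.3%

85.3%


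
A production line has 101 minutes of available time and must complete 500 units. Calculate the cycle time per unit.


Formula: CT = Available Time / Number of Units
CT = 101 min / 500 units
CT = 0.2 min/unit

0.2 min/unit


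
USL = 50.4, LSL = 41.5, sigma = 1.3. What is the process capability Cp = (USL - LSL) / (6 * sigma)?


Cp = (50.4 - 41.5) / (6 * 1.3)

1.14


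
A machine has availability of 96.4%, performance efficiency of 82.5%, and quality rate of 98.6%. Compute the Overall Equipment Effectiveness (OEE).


Formula: OEE = Availability * Performance * Quality / 10000
A * P = 96.4% * 82.5% / 100 = 79.53%
OEE = 79.53% * 98.6% / 100 = 78.4%

78.4%


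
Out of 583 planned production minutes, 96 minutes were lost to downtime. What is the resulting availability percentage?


Formula: Availability = (Planned Time - Downtime) / Planned Time * 100
Uptime = 583 - 96 = 487 min
Availability = 487 / 583 * 100 = 83.5%

83.5%


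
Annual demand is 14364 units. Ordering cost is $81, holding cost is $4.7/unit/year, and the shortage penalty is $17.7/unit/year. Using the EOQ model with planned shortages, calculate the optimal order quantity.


Formula: EOQ* = sqrt(2DS/H) * sqrt((H+P)/P)
Base EOQ = sqrt(2*14364*81/4.7) = 703.63 units
Correction = sqrt((4.7+17.7)/17.7) = 1.12496
EOQ* = 703.63 * 1.12496 = 791.6 units

791.6 units


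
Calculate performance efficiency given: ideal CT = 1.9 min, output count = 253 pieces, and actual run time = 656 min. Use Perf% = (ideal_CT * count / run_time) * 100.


Formula: Performance = (Ideal CT * Total Count) / Run Time * 100
Ideal output time = 1.9 * 253 = 480.7 min
Performance = 480.7 / 656 * 100 = 73.3%

73.3%


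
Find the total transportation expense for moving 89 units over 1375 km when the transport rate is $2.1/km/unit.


TC = dist * cost * units = 1375 * 2.1 * 89 = $256987.50

$256987.50


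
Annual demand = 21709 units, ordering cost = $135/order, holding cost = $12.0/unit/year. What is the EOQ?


Formula: EOQ = sqrt(2 * D * S / H)
Numerator: 2 * 21709 * 135 = 5861430
2DS/H = 5861430 / 12.0 = 488452.5
EOQ = sqrt(488452.5) = 698.9 units

698.9 units


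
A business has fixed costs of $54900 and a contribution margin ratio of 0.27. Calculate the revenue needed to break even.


Formula: BER = Fixed Costs / Contribution Margin Ratio
BER = $54900 / 0.27
BER = $203333.33 (to the nearest cent)

$203333.33


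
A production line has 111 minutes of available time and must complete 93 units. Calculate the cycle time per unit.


Formula: CT = Available Time / Number of Units
CT = 111 min / 93 units
CT = 1.19 min/unit

1.19 min/unit


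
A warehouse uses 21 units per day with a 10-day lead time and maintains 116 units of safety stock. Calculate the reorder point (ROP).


Formula: ROP = (Daily Demand * Lead Time) + Safety Stock
Demand during lead time = 21 * 10 = 210 units
ROP = 210 + 116 = 326 units

326 units


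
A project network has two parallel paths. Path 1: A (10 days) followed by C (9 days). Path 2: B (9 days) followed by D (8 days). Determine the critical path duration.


Path 1 = 10 + 9 = 19 days
Path 2 = 9 + 8 = 17 days
Duration = max(19, 17) = 19 days

19 days


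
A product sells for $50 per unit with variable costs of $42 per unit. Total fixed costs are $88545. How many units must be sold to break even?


Formula: BEQ = Fixed Costs / (Price - Variable Cost)
Contribution margin = $50 - $42 = $8/unit
BEQ = ceil($88545 / $8/unit) = ceil(11068.12) = 11069 units

11069 units


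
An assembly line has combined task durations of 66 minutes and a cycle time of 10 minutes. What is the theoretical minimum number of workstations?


Formula: N_min = ceil(Sum of Task Times / Cycle Time)
N_min = ceil(66 min / 10 min) = ceil(6.6)
N_min = 7 stations

7


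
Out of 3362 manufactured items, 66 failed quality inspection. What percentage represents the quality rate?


Formula: Quality Rate = Good Pieces / Total Pieces * 100
Good pieces = 3362 - 66 = 3296
QR = 3296 / 3362 * 100 = 98.0%

98.0%


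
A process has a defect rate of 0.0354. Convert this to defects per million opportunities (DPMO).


DPMO = defect_rate * 1000000 = 0.0354 * 1000000

35400


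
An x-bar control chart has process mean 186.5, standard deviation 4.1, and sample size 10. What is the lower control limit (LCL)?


LCL = 186.5 - 3 * 4.1 / sqrt(10)

182.61


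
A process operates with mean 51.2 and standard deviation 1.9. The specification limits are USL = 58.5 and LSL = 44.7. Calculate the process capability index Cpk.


Cpu = (58.5 - 51.2) / (3 * 1.9) = 1.28
Cpl = (51.2 - 44.7) / (3 * 1.9) = 1.14
Cpk = min(1.28, 1.14) = 1.14

1.14


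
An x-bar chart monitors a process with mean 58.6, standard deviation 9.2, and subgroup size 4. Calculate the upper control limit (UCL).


UCL = 58.6 + 3 * 9.2 / sqrt(4)

72.4


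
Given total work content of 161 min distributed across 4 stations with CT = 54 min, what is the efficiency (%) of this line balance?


Formula: Efficiency = Sum of Task Times / (N_stations * CT) * 100
Total station capacity = 4 stations * 54 min = 216 min
Efficiency = 161 / 216 * 100 = 74.5%

74.5%


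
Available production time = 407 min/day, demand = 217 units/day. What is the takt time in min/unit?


Formula: Takt Time = Available Production Time / Customer Demand
Takt = 407 min/day / 217 units/day
Takt = 1.88 min/unit

1.88 min/unit


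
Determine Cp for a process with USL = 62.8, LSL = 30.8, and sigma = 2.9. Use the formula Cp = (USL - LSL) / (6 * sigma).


Cp = (62.8 - 30.8) / (6 * 2.9)

1.84


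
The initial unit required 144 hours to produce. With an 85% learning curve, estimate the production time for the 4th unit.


Formula: T_n = T_1 * (learning_rate)^(log2(n)) where learning_rate = rate/100
Doublings = log2(4) = 2
T_n = 144 * 0.85^2
T_n = 144 * 0.7225 = 104.0 hours

104.0 hours


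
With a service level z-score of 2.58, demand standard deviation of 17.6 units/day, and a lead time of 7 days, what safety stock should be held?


Formula: SS = z * sigma_d * sqrt(LT)
sqrt(LT) = sqrt(7) = 2.6458
SS = 2.58 * 17.6 * 2.6458
SS = 120.1 units

120.1 units


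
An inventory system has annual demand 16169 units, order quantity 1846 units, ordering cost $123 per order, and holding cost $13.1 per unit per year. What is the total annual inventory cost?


TC = 16169/1846 * 123 + 1846/2 * 13.1

$13168.65


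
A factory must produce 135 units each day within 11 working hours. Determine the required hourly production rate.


Formula: Production Rate = Daily Demand / Available Hours
Rate = 135 units/day / 11 hours/day
Rate = 12.3 units/hour

12.3 units/hour


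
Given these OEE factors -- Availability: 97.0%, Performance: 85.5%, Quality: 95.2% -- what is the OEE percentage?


Formula: OEE = Availability * Performance * Quality / 10000
A * P = 97.0% * 85.5% / 100 = 82.94%
OEE = 82.94% * 95.2% / 100 = 79.0%

79.0%


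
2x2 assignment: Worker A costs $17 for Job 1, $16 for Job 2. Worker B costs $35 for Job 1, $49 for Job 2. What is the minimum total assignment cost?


Option 1: A->1 + B->2 = $17 + $49 = $66
Option 2: A->2 + B->1 = $16 + $35 = $51
Min cost = min($66, $51) = $51

$51


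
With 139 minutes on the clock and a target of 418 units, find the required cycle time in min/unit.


Formula: CT = Available Time / Number of Units
CT = 139 min / 418 units
CT = 0.33 min/unit

0.33 min/unit


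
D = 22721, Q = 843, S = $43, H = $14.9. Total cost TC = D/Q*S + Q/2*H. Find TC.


TC = 22721/843 * 43 + 843/2 * 14.9

$7439.31


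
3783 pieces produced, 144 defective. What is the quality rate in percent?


Formula: Quality Rate = Good Pieces / Total Pieces * 100
Good pieces = 3783 - 144 = 3639
QR = 3639 / 3783 * 100 = 96.2%

96.2%


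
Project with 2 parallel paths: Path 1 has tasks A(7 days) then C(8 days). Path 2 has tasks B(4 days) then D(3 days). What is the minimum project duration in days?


Path 1 = 7 + 8 = 15 days
Path 2 = 4 + 3 = 7 days
Duration = max(15, 7) = 15 days

15 days


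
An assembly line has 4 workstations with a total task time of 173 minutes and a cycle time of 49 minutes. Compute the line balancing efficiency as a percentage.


Formula: Efficiency = Sum of Task Times / (N_stations * CT) * 100
Total station capacity = 4 stations * 49 min = 196 min
Efficiency = 173 / 196 * 100 = 88.3%

88.3%


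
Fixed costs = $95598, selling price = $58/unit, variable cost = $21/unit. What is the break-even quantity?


Formula: BEQ = Fixed Costs / (Price - Variable Cost)
Contribution margin = $58 - $21 = $37/unit
BEQ = ceil($95598 / $37/unit) = ceil(2583.73) = 2584 units

2584 units


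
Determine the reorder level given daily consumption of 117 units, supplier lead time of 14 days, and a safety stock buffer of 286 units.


Formula: ROP = (Daily Demand * Lead Time) + Safety Stock
Demand during lead time = 117 * 14 = 1638 units
ROP = 1638 + 286 = 1924 units

1924 units


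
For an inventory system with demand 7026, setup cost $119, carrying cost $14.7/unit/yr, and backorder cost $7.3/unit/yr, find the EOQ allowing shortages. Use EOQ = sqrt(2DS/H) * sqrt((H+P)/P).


Formula: EOQ* = sqrt(2DS/H) * sqrt((H+P)/P)
Base EOQ = sqrt(2*7026*119/14.7) = 337.27 units
Correction = sqrt((14.7+7.3)/7.3) = 1.736
EOQ* = 337.27 * 1.736 = 585.5 units

585.5 units


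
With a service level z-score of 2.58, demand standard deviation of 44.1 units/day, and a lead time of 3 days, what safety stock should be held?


Formula: SS = z * sigma_d * sqrt(LT)
sqrt(LT) = sqrt(3) = 1.7321
SS = 2.58 * 44.1 * 1.7321
SS = 197.1 units

197.1 units


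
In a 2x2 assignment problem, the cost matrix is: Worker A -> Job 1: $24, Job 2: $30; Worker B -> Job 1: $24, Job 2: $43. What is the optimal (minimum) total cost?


Option 1: A->1 + B->2 = $24 + $43 = $67
Option 2: A->2 + B->1 = $30 + $24 = $54
Min cost = min($67, $54) = $54

$54


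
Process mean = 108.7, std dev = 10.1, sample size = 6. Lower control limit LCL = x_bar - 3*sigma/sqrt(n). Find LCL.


LCL = 108.7 - 3 * 10.1 / sqrt(6)

96.33


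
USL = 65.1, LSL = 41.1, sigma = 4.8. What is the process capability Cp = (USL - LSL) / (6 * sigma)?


Cp = (65.1 - 41.1) / (6 * 4.8)

0.83


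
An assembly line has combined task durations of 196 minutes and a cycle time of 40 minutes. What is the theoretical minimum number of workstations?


Formula: N_min = ceil(Sum of Task Times / Cycle Time)
N_min = ceil(196 min / 40 min) = ceil(4.9)
N_min = 5 stations

5


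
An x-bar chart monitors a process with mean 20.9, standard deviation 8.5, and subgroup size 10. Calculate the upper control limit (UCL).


UCL = 20.9 + 3 * 8.5 / sqrt(10)

28.96


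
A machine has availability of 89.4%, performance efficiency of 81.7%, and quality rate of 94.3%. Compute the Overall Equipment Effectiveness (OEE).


Formula: OEE = Availability * Performance * Quality / 10000
A * P = 89.4% * 81.7% / 100 = 73.04%
OEE = 73.04% * 94.3% / 100 = 68.9%

68.9%


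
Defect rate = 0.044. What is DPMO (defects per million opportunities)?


DPMO = defect_rate * 1000000 = 0.044 * 1000000

44000


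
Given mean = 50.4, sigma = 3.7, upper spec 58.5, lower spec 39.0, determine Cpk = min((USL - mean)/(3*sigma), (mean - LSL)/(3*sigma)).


Cpu = (58.5 - 50.4) / (3 * 3.7) = 0.73
Cpl = (50.4 - 39.0) / (3 * 3.7) = 1.03
Cpk = min(0.73, 1.03) = 0.73

0.73


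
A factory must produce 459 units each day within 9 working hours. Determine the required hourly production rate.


Formula: Production Rate = Daily Demand / Available Hours
Rate = 459 units/day / 9 hours/day
Rate = 51.0 units/hour

51.0 units/hour


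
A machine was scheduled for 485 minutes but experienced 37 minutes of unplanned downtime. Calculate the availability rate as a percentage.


Formula: Availability = (Planned Time - Downtime) / Planned Time * 100
Uptime = 485 - 37 = 448 min
Availability = 448 / 485 * 100 = 92.4%

92.4%


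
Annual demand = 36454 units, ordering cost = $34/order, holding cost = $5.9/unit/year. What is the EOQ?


Formula: EOQ = sqrt(2 * D * S / H)
Numerator: 2 * 36454 * 34 = 2478872
2DS/H = 2478872 / 5.9 = 420147.8
EOQ = sqrt(420147.8) = 648.2 units

648.2 units


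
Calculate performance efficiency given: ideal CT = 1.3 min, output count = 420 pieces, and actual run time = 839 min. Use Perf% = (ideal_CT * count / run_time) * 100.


Formula: Performance = (Ideal CT * Total Count) / Run Time * 100
Ideal output time = 1.3 * 420 = 546.0 min
Performance = 546.0 / 839 * 100 = 65.1%

65.1%


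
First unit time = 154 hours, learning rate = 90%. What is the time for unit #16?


Formula: T_n = T_1 * (learning_rate)^(log2(n)) where learning_rate = rate/100
Doublings = log2(16) = 4
T_n = 154 * 0.9^4
T_n = 154 * 0.6561 = 101.0 hours

101.0 hours


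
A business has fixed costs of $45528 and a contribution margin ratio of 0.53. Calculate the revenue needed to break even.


Formula: BER = Fixed Costs / Contribution Margin Ratio
BER = $45528 / 0.53
BER = $85901.89 (to the nearest cent)

$85901.89


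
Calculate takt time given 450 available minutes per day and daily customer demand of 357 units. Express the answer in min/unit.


Formula: Takt Time = Available Production Time / Customer Demand
Takt = 450 min/day / 357 units/day
Takt = 1.26 min/unit

1.26 min/unit


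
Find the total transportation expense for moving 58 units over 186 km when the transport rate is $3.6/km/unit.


TC = dist * cost * units = 186 * 3.6 * 58 = $38836.80

$38836.80


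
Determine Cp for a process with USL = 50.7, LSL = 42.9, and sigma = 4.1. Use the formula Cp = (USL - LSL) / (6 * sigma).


Cp = (50.7 - 42.9) / (6 * 4.1)

0.32


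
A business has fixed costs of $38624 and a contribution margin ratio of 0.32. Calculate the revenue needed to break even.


Formula: BER = Fixed Costs / Contribution Margin Ratio
BER = $38624 / 0.32
BER = $120700.00 (to the nearest cent)

$120700.00


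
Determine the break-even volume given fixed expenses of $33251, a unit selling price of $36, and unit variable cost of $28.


Formula: BEQ = Fixed Costs / (Price - Variable Cost)
Contribution margin = $36 - $28 = $8/unit
BEQ = ceil($33251 / $8/unit) = ceil(4156.38) = 4157 units

4157 units


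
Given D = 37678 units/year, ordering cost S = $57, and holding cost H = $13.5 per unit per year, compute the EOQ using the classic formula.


Formula: EOQ = sqrt(2 * D * S / H)
Numerator: 2 * 37678 * 57 = 4295292
2DS/H = 4295292 / 13.5 = 318169.8
EOQ = sqrt(318169.8) = 564.1 units

564.1 units


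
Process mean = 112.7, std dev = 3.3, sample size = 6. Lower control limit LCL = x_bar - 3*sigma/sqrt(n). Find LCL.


LCL = 112.7 - 3 * 3.3 / sqrt(6)

108.66


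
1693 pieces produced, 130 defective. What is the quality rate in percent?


Formula: Quality Rate = Good Pieces / Total Pieces * 100
Good pieces = 1693 - 130 = 1563
QR = 1563 / 1693 * 100 = 92.3%

92.3%


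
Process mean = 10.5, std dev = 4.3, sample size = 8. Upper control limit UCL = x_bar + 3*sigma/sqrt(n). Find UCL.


UCL = 10.5 + 3 * 4.3 / sqrt(8)

15.06


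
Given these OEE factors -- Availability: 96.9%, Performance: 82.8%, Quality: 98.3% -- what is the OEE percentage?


Formula: OEE = Availability * Performance * Quality / 10000
A * P = 96.9% * 82.8% / 100 = 80.23%
OEE = 80.23% * 98.3% / 100 = 78.9%

78.9%


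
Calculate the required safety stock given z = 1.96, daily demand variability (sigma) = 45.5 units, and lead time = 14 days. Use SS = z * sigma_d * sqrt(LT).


Formula: SS = z * sigma_d * sqrt(LT)
sqrt(LT) = sqrt(14) = 3.7417
SS = 1.96 * 45.5 * 3.7417
SS = 333.7 units

333.7 units


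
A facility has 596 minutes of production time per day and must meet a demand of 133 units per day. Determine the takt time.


Formula: Takt Time = Available Production Time / Customer Demand
Takt = 596 min/day / 133 units/day
Takt = 4.48 min/unit

4.48 min/unit


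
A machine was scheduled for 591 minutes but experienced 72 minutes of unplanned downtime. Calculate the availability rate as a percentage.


Formula: Availability = (Planned Time - Downtime) / Planned Time * 100
Uptime = 591 - 72 = 519 min
Availability = 519 / 591 * 100 = 87.8%

87.8%


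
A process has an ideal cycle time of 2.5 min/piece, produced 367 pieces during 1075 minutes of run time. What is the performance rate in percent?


Formula: Performance = (Ideal CT * Total Count) / Run Time * 100
Ideal output time = 2.5 * 367 = 917.5 min
Performance = 917.5 / 1075 * 100 = 85.3%

85.3%


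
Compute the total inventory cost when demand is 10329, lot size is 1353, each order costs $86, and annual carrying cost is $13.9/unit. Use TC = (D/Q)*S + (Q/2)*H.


TC = 10329/1353 * 86 + 1353/2 * 13.9

$10059.89


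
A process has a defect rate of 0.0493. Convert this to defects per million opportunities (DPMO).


DPMO = defect_rate * 1000000 = 0.0493 * 1000000

49300


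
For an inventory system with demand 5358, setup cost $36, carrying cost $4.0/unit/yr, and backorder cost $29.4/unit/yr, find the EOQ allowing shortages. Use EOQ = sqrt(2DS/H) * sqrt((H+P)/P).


Formula: EOQ* = sqrt(2DS/H) * sqrt((H+P)/P)
Base EOQ = sqrt(2*5358*36/4.0) = 310.55 units
Correction = sqrt((4.0+29.4)/29.4) = 1.06586
EOQ* = 310.55 * 1.06586 = 331.0 units

331.0 units


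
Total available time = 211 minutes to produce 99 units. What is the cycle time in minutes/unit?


Formula: CT = Available Time / Number of Units
CT = 211 min / 99 units
CT = 2.13 min/unit

2.13 min/unit


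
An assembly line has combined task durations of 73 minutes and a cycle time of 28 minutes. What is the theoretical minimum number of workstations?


Formula: N_min = ceil(Sum of Task Times / Cycle Time)
N_min = ceil(73 min / 28 min) = ceil(2.6071)
N_min = 3 stations

3


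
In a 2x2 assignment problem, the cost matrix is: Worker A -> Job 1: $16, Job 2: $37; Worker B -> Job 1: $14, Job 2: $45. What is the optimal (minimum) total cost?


Option 1: A->1 + B->2 = $16 + $45 = $61
Option 2: A->2 + B->1 = $37 + $14 = $51
Min cost = min($61, $51) = $51

$51


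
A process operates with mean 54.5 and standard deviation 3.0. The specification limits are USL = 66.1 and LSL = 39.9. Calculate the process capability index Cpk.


Cpu = (66.1 - 54.5) / (3 * 3.0) = 1.29
Cpl = (54.5 - 39.9) / (3 * 3.0) = 1.62
Cpk = min(1.29, 1.62) = 1.29

1.29


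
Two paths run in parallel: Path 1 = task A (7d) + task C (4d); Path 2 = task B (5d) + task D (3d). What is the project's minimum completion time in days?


Path 1 = 7 + 4 = 11 days
Path 2 = 5 + 3 = 8 days
Duration = max(11, 8) = 11 days

11 days


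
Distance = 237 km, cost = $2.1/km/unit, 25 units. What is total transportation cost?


TC = dist * cost * units = 237 * 2.1 * 25 = $12442.50

$12442.50


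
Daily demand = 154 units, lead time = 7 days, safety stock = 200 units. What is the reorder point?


Formula: ROP = (Daily Demand * Lead Time) + Safety Stock
Demand during lead time = 154 * 7 = 1078 units
ROP = 1078 + 200 = 1278 units

1278 units


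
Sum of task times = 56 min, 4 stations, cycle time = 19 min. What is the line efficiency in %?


Formula: Efficiency = Sum of Task Times / (N_stations * CT) * 100
Total station capacity = 4 stations * 19 min = 76 min
Efficiency = 56 / 76 * 100 = 73.7%

73.7%


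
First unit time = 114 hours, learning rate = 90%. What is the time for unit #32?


Formula: T_n = T_1 * (learning_rate)^(log2(n)) where learning_rate = rate/100
Doublings = log2(32) = 5
T_n = 114 * 0.9^5
T_n = 114 * 0.5905 = 67.3 hours

67.3 hours


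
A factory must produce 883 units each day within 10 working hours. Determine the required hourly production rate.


Formula: Production Rate = Daily Demand / Available Hours
Rate = 883 units/day / 10 hours/day
Rate = 88.3 units/hour

88.3 units/hour


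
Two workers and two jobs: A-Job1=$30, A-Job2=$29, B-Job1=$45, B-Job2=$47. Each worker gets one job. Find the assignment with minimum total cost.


Option 1: A->1 + B->2 = $30 + $47 = $77
Option 2: A->2 + B->1 = $29 + $45 = $74
Min cost = min($77, $74) = $74

$74


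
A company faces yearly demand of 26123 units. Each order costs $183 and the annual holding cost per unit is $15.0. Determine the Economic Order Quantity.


Formula: EOQ = sqrt(2 * D * S / H)
Numerator: 2 * 26123 * 183 = 9561018
2DS/H = 9561018 / 15.0 = 637401.2
EOQ = sqrt(637401.2) = 798.4 units

798.4 units


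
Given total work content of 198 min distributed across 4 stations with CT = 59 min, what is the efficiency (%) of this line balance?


Formula: Efficiency = Sum of Task Times / (N_stations * CT) * 100
Total station capacity = 4 stations * 59 min = 236 min
Efficiency = 198 / 236 * 100 = 83.9%

83.9%


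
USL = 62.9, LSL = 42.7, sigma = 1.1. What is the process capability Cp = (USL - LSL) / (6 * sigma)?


Cp = (62.9 - 42.7) / (6 * 1.1)

3.06


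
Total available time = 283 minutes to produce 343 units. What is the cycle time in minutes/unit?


Formula: CT = Available Time / Number of Units
CT = 283 min / 343 units
CT = 0.83 min/unit

0.83 min/unit


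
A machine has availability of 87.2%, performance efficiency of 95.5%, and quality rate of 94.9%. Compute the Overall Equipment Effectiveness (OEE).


Formula: OEE = Availability * Performance * Quality / 10000
A * P = 87.2% * 95.5% / 100 = 83.28%
OEE = 83.28% * 94.9% / 100 = 79.0%

79.0%


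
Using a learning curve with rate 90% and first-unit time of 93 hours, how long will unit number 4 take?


Formula: T_n = T_1 * (learning_rate)^(log2(n)) where learning_rate = rate/100
Doublings = log2(4) = 2
T_n = 93 * 0.9^2
T_n = 93 * 0.81 = 75.3 hours

75.3 hours


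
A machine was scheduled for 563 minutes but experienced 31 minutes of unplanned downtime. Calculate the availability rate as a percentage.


Formula: Availability = (Planned Time - Downtime) / Planned Time * 100
Uptime = 563 - 31 = 532 min
Availability = 532 / 563 * 100 = 94.5%

94.5%


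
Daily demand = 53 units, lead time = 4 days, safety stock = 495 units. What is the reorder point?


Formula: ROP = (Daily Demand * Lead Time) + Safety Stock
Demand during lead time = 53 * 4 = 212 units
ROP = 212 + 495 = 707 units

707 units


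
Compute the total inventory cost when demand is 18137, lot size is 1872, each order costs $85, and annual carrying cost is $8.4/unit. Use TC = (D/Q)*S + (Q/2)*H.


TC = 18137/1872 * 85 + 1872/2 * 8.4

$8685.93


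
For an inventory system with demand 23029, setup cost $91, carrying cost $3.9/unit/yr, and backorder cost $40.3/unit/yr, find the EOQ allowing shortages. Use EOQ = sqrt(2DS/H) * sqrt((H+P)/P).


Formula: EOQ* = sqrt(2DS/H) * sqrt((H+P)/P)
Base EOQ = sqrt(2*23029*91/3.9) = 1036.67 units
Correction = sqrt((3.9+40.3)/40.3) = 1.04727
EOQ* = 1036.67 * 1.04727 = 1085.7 units

1085.7 units


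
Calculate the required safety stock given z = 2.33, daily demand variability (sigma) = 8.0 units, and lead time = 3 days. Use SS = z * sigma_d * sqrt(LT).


Formula: SS = z * sigma_d * sqrt(LT)
sqrt(LT) = sqrt(3) = 1.7321
SS = 2.33 * 8.0 * 1.7321
SS = 32.3 units

32.3 units


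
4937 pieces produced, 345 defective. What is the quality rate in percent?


Formula: Quality Rate = Good Pieces / Total Pieces * 100
Good pieces = 4937 - 345 = 4592
QR = 4592 / 4937 * 100 = 93.0%

93.0%


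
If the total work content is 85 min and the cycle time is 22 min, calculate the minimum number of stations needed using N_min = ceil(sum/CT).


Formula: N_min = ceil(Sum of Task Times / Cycle Time)
N_min = ceil(85 min / 22 min) = ceil(3.8636)
N_min = 4 stations

4


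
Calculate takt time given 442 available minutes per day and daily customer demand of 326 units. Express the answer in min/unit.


Formula: Takt Time = Available Production Time / Customer Demand
Takt = 442 min/day / 326 units/day
Takt = 1.36 min/unit

1.36 min/unit


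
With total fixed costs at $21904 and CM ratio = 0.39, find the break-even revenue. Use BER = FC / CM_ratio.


Formula: BER = Fixed Costs / Contribution Margin Ratio
BER = $21904 / 0.39
BER = $56164.10 (to the nearest cent)

$56164.10


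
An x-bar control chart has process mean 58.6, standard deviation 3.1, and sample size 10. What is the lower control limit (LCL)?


LCL = 58.6 - 3 * 3.1 / sqrt(10)

55.66


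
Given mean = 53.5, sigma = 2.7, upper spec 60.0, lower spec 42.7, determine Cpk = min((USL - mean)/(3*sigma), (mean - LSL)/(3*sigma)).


Cpu = (60.0 - 53.5) / (3 * 2.7) = 0.8
Cpl = (53.5 - 42.7) / (3 * 2.7) = 1.33
Cpk = min(0.8, 1.33) = 0.8

0.8


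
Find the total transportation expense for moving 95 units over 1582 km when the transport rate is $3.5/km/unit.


TC = dist * cost * units = 1582 * 3.5 * 95 = $526015.00

$526015.00


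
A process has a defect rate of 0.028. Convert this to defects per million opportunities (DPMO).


DPMO = defect_rate * 1000000 = 0.028 * 1000000

28000


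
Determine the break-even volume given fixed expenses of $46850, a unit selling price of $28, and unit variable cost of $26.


Formula: BEQ = Fixed Costs / (Price - Variable Cost)
Contribution margin = $28 - $26 = $2/unit
BEQ = ceil($46850 / $2/unit) = ceil(23425.0) = 23425 units

23425 units


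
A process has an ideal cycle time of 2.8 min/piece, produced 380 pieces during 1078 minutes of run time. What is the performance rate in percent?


Formula: Performance = (Ideal CT * Total Count) / Run Time * 100
Ideal output time = 2.8 * 380 = 1064.0 min
Performance = 1064.0 / 1078 * 100 = 98.7%

98.7%


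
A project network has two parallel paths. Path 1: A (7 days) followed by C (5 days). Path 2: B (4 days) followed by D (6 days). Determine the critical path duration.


Path 1 = 7 + 5 = 12 days
Path 2 = 4 + 6 = 10 days
Duration = max(12, 10) = 12 days

12 days


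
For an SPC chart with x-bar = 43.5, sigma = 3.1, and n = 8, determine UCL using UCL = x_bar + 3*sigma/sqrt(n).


UCL = 43.5 + 3 * 3.1 / sqrt(8)

46.79


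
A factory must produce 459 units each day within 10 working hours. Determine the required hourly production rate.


Formula: Production Rate = Daily Demand / Available Hours
Rate = 459 units/day / 10 hours/day
Rate = 45.9 units/hour

45.9 units/hour


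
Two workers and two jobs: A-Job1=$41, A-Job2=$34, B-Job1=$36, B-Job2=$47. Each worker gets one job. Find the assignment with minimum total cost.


Option 1: A->1 + B->2 = $41 + $47 = $88
Option 2: A->2 + B->1 = $34 + $36 = $70
Min cost = min($88, $70) = $70

$70


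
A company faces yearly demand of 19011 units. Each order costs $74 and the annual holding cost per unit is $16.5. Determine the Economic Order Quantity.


Formula: EOQ = sqrt(2 * D * S / H)
Numerator: 2 * 19011 * 74 = 2813628
2DS/H = 2813628 / 16.5 = 170522.9
EOQ = sqrt(170522.9) = 412.9 units

412.9 units


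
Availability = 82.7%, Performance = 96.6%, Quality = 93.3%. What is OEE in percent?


Formula: OEE = Availability * Performance * Quality / 10000
A * P = 82.7% * 96.6% / 100 = 79.89%
OEE = 79.89% * 93.3% / 100 = 74.5%

74.5%


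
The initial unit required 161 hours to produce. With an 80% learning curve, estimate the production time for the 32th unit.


Formula: T_n = T_1 * (learning_rate)^(log2(n)) where learning_rate = rate/100
Doublings = log2(32) = 5
T_n = 161 * 0.8^5
T_n = 161 * 0.3277 = 52.8 hours

52.8 hours


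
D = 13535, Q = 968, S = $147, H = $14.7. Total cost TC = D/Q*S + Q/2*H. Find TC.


TC = 13535/968 * 147 + 968/2 * 14.7

$9170.22


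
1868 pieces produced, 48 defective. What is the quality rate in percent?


Formula: Quality Rate = Good Pieces / Total Pieces * 100
Good pieces = 1868 - 48 = 1820
QR = 1820 / 1868 * 100 = 97.4%

97.4%


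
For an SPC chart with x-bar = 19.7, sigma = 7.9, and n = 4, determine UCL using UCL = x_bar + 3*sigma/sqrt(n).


UCL = 19.7 + 3 * 7.9 / sqrt(4)

31.55


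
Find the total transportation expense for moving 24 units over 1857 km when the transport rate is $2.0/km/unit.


TC = dist * cost * units = 1857 * 2.0 * 24 = $89136.00

$89136.00


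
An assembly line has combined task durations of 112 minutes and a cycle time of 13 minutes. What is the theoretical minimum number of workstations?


Formula: N_min = ceil(Sum of Task Times / Cycle Time)
N_min = ceil(112 min / 13 min) = ceil(8.6154)
N_min = 9 stations

9


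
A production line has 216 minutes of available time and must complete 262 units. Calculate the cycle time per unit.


Formula: CT = Available Time / Number of Units
CT = 216 min / 262 units
CT = 0.82 min/unit

0.82 min/unit


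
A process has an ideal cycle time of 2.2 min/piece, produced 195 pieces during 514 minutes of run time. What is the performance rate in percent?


Formula: Performance = (Ideal CT * Total Count) / Run Time * 100
Ideal output time = 2.2 * 195 = 429.0 min
Performance = 429.0 / 514 * 100 = 83.5%

83.5%


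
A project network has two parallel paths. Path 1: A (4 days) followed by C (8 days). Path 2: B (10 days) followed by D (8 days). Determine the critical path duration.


Path 1 = 4 + 8 = 12 days
Path 2 = 10 + 8 = 18 days
Duration = max(12, 18) = 18 days

18 days


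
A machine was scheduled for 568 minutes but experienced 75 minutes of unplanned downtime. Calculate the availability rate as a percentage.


Formula: Availability = (Planned Time - Downtime) / Planned Time * 100
Uptime = 568 - 75 = 493 min
Availability = 493 / 568 * 100 = 86.8%

86.8%


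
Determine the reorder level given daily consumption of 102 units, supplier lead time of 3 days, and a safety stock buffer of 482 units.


Formula: ROP = (Daily Demand * Lead Time) + Safety Stock
Demand during lead time = 102 * 3 = 306 units
ROP = 306 + 482 = 788 units

788 units


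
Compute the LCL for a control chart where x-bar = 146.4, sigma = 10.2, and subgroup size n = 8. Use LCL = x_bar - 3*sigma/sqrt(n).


LCL = 146.4 - 3 * 10.2 / sqrt(8)

135.58


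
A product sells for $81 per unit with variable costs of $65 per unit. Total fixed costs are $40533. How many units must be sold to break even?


Formula: BEQ = Fixed Costs / (Price - Variable Cost)
Contribution margin = $81 - $65 = $16/unit
BEQ = ceil($40533 / $16/unit) = ceil(2533.31) = 2534 units

2534 units
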